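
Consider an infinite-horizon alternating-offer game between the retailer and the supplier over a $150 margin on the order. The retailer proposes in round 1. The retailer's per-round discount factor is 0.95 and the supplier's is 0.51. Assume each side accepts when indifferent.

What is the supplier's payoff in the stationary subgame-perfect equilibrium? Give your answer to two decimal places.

7.42

In a stationary SPE each proposer offers the other exactly their discounted continuation value.
If the retailer keeps x when proposing and the supplier keeps y when proposing, then x = 150 − 0.51y and y = 150 − 0.95x.
Solving: x = 150(1 − 0.51) / (1 − 0.95·0.51) = 73.5 / 0.5155 ≈ 142.5800.
The supplier gets 150 − 142.5800 ≈ 7.4200.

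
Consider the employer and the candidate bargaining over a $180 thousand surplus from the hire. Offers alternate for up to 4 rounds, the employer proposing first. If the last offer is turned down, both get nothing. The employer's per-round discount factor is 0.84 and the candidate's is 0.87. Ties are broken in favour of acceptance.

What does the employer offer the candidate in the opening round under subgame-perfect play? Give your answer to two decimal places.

139.50

Round 4 (the candidate proposes): the employer will accept anything ≥ 0, so the candidate offers 0 and keeps 180.
Round 3 (the employer proposes): the candidate can get 180 next round, worth 0.87 × 180 = 156.6 now. The employer offers 156.6 and keeps 180 − 156.6 = 23.4.
Round 2 (the candidate proposes): the employer can get 23.4 next round, worth 0.84 × 23.4 = 19.656 now, so the candidate offers 19.656, keeping 160.344.
Round 1 (the employer proposes): the candidate can get 160.344 next round, worth 0.87 × 160.344 = 139.49928 now. The employer offers 139.49928 and keeps 180 − 139.49928 = 40.50072.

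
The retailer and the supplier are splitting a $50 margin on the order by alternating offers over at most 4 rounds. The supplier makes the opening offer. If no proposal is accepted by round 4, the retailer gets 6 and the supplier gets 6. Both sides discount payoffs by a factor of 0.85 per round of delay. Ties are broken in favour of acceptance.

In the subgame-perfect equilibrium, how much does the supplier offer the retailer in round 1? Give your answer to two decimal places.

33.40

Solve by backward induction from round 4.
Round 4 (the retailer proposes): the supplier gets 6 if talks fail, so the retailer offers 6 and keeps 44.
Round 3 (the supplier proposes): the retailer can get 44 next round, worth 0.85 × 44 = 37.4 now. The supplier offers 37.4 and keeps 50 − 37.4 = 12.6.
Round 2 (the retailer proposes): the supplier can get 12.6 next round, worth 0.85 × 12.6 = 10.71 now. The retailer offers 10.71 and keeps 50 − 10.71 = 39.29.
Round 1 (the supplier proposes): the retailer can get 39.29 next round, worth 0.85 × 39.29 = 33.3965 now. The supplier offers 33.3965 and keeps 50 − 33.3965 = 16.6035.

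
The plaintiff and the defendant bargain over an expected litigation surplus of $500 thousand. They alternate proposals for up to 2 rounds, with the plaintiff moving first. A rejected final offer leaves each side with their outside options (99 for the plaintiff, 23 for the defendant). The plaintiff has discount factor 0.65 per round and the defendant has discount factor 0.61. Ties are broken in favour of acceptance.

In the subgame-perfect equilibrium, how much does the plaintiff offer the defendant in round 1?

By backward induction:
Round 2 (the defendant proposes): the plaintiff gets 99 if talks fail, so the defendant offers 99 and keeps 401.
Round 1 (the plaintiff proposes): the defendant can get 401 next round, worth 0.61 × 401 = 244.61 now. The plaintiff offers 244.61 and keeps 500 − 244.61 = 255.39.

244.61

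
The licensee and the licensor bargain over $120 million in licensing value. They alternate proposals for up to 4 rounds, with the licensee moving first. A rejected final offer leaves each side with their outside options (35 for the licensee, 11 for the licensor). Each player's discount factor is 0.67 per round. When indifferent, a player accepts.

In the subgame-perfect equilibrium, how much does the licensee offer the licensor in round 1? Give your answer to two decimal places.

52.10

Round 4 (the licensor proposes): the licensee gets 35 if talks fail, so the licensor offers 35 and keeps 85.
Round 3 (the licensee proposes): the licensor can get 85 next round, worth 0.67 × 85 = 56.95 now, so the licensee offers 56.95, keeping 63.05.
Round 2 (the licensor proposes): the licensee can get 63.05 next round, worth 0.67 × 63.05 = 42.2435 now. The licensor offers 42.2435 and keeps 120 − 42.2435 = 77.7565.
Round 1 (the licensee proposes): the licensor can get 77.7565 next round, worth 0.67 × 77.7565 = 52.096855 now. The licensee offers 52.096855 and keeps 120 − 52.096855 = 67.903145.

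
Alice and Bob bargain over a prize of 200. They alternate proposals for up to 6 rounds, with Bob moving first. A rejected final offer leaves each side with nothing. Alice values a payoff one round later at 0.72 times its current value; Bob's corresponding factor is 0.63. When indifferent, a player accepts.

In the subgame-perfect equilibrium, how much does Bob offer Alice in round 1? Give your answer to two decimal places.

Work backward from the last round.
Round 6 (Alice proposes): rejection yields 0 for Bob; Alice offers 0 and keeps 200.
Round 5 (Bob proposes): Alice can get 200 next round, worth 0.72 × 200 = 144 now. Bob offers 144 and keeps 200 − 144 = 56.
Round 4 (Alice proposes): Bob can get 56 next round, worth 0.63 × 56 = 35.28 now; Alice offers that and keeps 164.72.
Round 3 (Bob proposes): Alice can get 164.72 next round, worth 0.72 × 164.72 = 118.5984 now. Bob offers 118.5984 and keeps 200 − 118.5984 = 81.4016.
Round 2 (Alice proposes): Bob can get 81.4016 next round, worth 0.63 × 81.4016 = 51.283008 now, so Alice offers 51.283008, keeping 148.716992.
Round 1 (Bob proposes): Alice can get 148.716992 next round, worth 0.72 × 148.716992 = 107.07623424 now. Bob offers 107.07623424 and keeps 200 − 107.07623424 = 92.92376576.

107.08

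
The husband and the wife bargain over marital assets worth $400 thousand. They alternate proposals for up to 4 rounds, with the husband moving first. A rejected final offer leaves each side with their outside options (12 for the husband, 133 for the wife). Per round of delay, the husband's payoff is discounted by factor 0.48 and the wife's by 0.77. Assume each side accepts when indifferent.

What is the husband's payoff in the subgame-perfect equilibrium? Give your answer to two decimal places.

Round 4 (the wife proposes): the husband gets 12 if talks fail, so the wife offers 12 and keeps 388.
Round 3 (the husband proposes): the wife can get 388 next round, worth 0.77 × 388 = 298.76 now; the husband offers that and keeps 101.24.
Round 2 (the wife proposes): the husband can get 101.24 next round, worth 0.48 × 101.24 = 48.5952 now. The wife offers 48.5952 and keeps 400 − 48.5952 = 351.4048.
Round 1 (the husband proposes): the wife can get 351.4048 next round, worth 0.77 × 351.4048 = 270.581696 now. The husband offers 270.581696 and keeps 400 − 270.581696 = 129.418304.

129.42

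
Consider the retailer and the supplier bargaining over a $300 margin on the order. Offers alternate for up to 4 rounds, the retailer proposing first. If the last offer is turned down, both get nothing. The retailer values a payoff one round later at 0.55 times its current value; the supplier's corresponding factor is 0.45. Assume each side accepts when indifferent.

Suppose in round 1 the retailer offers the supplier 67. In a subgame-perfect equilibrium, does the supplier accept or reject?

Reject

Work out the supplier's continuation value if the offer is rejected.
Round 4 (the supplier proposes): rejection yields 0 for the retailer; the supplier offers 0 and keeps 300.
Round 3 (the retailer proposes): the supplier can get 300 next round, worth 0.45 × 300 = 135 now. The retailer offers 135 and keeps 300 − 135 = 165.
Round 2 (the supplier proposes): the retailer can get 165 next round, worth 0.55 × 165 = 90.75 now. The supplier offers 90.75 and keeps 300 − 90.75 = 209.25.
So by rejecting in round 1, the supplier gets 209.25 next round, worth 0.45 × 209.25 = 94.1625 now.
Offer 67 < 94.1625, so the supplier rejects.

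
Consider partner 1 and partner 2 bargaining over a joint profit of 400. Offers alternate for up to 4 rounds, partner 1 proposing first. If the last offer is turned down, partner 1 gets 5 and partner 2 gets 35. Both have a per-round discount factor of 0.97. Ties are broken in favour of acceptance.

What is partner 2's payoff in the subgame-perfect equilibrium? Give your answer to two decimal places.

372.15

Round 4 (partner 2 proposes): partner 1 gets 5 if talks fail, so partner 2 offers 5 and keeps 395.
Round 3 (partner 1 proposes): partner 2 can get 395 next round, worth 0.97 × 395 = 383.15 now; partner 1 offers that and keeps 16.85.
Round 2 (partner 2 proposes): partner 1 can get 16.85 next round, worth 0.97 × 16.85 = 16.3445 now; partner 2 offers that and keeps 383.6555.
Round 1 (partner 1 proposes): partner 2 can get 383.6555 next round, worth 0.97 × 383.6555 = 372.145835 now; partner 1 offers that and keeps 27.854165.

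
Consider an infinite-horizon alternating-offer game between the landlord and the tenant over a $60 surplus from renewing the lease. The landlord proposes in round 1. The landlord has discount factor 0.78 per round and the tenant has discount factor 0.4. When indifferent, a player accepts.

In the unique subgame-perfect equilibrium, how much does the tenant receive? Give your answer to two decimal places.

When the landlord proposes, the tenant accepts any offer worth at least 0.4 times what the tenant would get by proposing next round; and vice versa.
This gives x = 60 − 0.4y and y = 60 − 0.78x, where x and y are each side's share when it proposes.
Hence (1 − 0.4·0.78)x = 60(1 − 0.4), i.e. 0.688·x = 36.
x ≈ 52.3256; the tenant's share is 60 − x ≈ 7.6744.

7.67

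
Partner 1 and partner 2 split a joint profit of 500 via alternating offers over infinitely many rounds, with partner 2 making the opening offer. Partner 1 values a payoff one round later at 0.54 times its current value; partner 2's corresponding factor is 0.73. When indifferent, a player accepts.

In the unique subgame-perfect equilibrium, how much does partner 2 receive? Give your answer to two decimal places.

Let x be partner 2's share when partner 2 proposes and y be partner 1's share when partner 1 proposes.
Partner 1 accepts iff offered ≥ 0.54·y, so x = 500 − 0.54y. Symmetrically y = 500 − 0.73x.
Substituting: x = 500 − 0.54(500 − 0.73x), giving x(1 − 0.73·0.54) = 500(1 − 0.54).
So x = 500 × 0.46 / 0.6058 ≈ 379.6633, and partner 1 receives 500 − x ≈ 120.3367.

379.66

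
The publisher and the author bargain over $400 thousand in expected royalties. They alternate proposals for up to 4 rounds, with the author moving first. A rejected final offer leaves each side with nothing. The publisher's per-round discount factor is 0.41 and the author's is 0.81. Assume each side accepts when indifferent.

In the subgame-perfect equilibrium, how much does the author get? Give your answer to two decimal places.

Round 4 (the publisher proposes): the author will accept anything ≥ 0, so the publisher offers 0 and keeps 400.
Round 3 (the author proposes): the publisher can get 400 next round, worth 0.41 × 400 = 164 now, so the author offers 164, keeping 236.
Round 2 (the publisher proposes): the author can get 236 next round, worth 0.81 × 236 = 191.16 now. The publisher offers 191.16 and keeps 400 − 191.16 = 208.84.
Round 1 (the author proposes): the publisher can get 208.84 next round, worth 0.41 × 208.84 = 85.6244 now; the author offers that and keeps 314.3756.

314.38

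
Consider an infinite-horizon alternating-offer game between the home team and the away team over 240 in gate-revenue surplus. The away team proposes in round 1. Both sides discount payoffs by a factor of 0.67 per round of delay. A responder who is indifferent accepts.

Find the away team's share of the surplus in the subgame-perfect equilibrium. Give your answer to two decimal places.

143.71

In a stationary SPE each proposer offers the other exactly their discounted continuation value.
If the away team keeps x when proposing and the home team keeps y when proposing, then x = 240 − 0.67y and y = 240 − 0.67x.
Solving: x = 240(1 − 0.67) / (1 − 0.67·0.67) = 79.2 / 0.5511 ≈ 143.7126.
The home team gets 240 − 143.7126 ≈ 96.2874.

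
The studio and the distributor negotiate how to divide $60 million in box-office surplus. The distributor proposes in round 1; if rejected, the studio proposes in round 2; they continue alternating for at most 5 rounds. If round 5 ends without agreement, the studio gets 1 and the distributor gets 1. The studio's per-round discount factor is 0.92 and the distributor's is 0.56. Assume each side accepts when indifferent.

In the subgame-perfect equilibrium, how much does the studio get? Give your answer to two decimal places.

Round 5 (the distributor proposes): the studio gets 1 if talks fail, so the distributor offers 1 and keeps 59.
Round 4 (the studio proposes): the distributor can get 59 next round, worth 0.56 × 59 = 33.04 now; the studio offers that and keeps 26.96.
Round 3 (the distributor proposes): the studio can get 26.96 next round, worth 0.92 × 26.96 = 24.8032 now. The distributor offers 24.8032 and keeps 60 − 24.8032 = 35.1968.
Round 2 (the studio proposes): the distributor can get 35.1968 next round, worth 0.56 × 35.1968 = 19.710208 now, so the studio offers 19.710208, keeping 40.289792.
Round 1 (the distributor proposes): the studio can get 40.289792 next round, worth 0.92 × 40.289792 = 37.06660864 now. The distributor offers 37.06660864 and keeps 60 − 37.06660864 = 22.93339136.

37.07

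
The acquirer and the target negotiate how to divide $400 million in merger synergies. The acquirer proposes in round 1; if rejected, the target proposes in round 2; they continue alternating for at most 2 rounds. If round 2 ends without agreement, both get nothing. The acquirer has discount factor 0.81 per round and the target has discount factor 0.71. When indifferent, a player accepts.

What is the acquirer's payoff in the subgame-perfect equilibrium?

116

Round 2 (the target proposes): rejection yields 0 for the acquirer; the target offers 0 and keeps 400.
Round 1 (the acquirer proposes): the target can get 400 next round, worth 0.71 × 400 = 284 now; the acquirer offers that and keeps 116.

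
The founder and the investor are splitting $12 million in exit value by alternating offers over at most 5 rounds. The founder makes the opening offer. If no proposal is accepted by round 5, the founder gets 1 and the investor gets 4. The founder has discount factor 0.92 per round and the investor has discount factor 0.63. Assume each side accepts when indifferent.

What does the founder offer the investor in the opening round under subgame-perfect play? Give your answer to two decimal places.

2.30

Round 5 (the founder proposes): the investor gets 4 if talks fail, so the founder offers 4 and keeps 8.
Round 4 (the investor proposes): the founder can get 8 next round, worth 0.92 × 8 = 7.36 now, so the investor offers 7.36, keeping 4.64.
Round 3 (the founder proposes): the investor can get 4.64 next round, worth 0.63 × 4.64 = 2.9232 now; the founder offers that and keeps 9.0768.
Round 2 (the investor proposes): the founder can get 9.0768 next round, worth 0.92 × 9.0768 = 8.350656 now; the investor offers that and keeps 3.649344.
Round 1 (the founder proposes): the investor can get 3.649344 next round, worth 0.63 × 3.649344 = 2.29908672 now; the founder offers that and keeps 9.70091328.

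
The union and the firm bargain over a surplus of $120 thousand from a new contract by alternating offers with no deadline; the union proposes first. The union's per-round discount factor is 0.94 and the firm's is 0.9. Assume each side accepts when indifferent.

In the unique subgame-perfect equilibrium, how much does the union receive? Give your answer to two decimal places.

Let x be the union's share when the union proposes and y be the firm's share when the firm proposes.
The firm accepts iff offered ≥ 0.9·y, so x = 120 − 0.9y. Symmetrically y = 120 − 0.94x.
Substituting: x = 120 − 0.9(120 − 0.94x), giving x(1 − 0.94·0.9) = 120(1 − 0.9).
So x = 120 × 0.1 / 0.154 ≈ 77.9221, and the firm receives 120 − x ≈ 42.0779.

77.92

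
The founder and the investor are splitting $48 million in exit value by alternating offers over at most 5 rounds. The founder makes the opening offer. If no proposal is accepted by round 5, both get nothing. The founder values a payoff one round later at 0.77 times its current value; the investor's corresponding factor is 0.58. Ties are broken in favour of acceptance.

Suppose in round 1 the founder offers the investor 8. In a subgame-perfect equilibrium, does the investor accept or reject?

Round 5 (the founder proposes): the investor will accept anything ≥ 0, so the founder offers 0 and keeps 48.
Round 4 (the investor proposes): the founder can get 48 next round, worth 0.77 × 48 = 36.96 now, so the investor offers 36.96, keeping 11.04.
Round 3 (the founder proposes): the investor can get 11.04 next round, worth 0.58 × 11.04 = 6.4032 now; the founder offers that and keeps 41.5968.
Round 2 (the investor proposes): the founder can get 41.5968 next round, worth 0.77 × 41.5968 = 32.029536 now. The investor offers 32.029536 and keeps 48 − 32.029536 = 15.970464.
So by rejecting in round 1, the investor gets 15.970464 next round, worth 0.58 × 15.970464 = 9.26286912 now.
Offer 8 < 9.26286912, so the investor rejects.

Reject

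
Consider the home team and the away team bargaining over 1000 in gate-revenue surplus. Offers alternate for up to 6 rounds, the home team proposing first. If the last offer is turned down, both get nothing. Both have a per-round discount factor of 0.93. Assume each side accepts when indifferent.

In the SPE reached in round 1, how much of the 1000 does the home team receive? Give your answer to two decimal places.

Round 6 (the away team proposes): the home team will accept anything ≥ 0, so the away team offers 0 and keeps 1000.
Round 5 (the home team proposes): the away team can get 1000 next round, worth 0.93 × 1000 = 930 now. The home team offers 930 and keeps 1000 − 930 = 70.
Round 4 (the away team proposes): the home team can get 70 next round, worth 0.93 × 70 = 65.1 now; the away team offers that and keeps 934.9.
Round 3 (the home team proposes): the away team can get 934.9 next round, worth 0.93 × 934.9 = 869.457 now, so the home team offers 869.457, keeping 130.543.
Round 2 (the away team proposes): the home team can get 130.543 next round, worth 0.93 × 130.543 = 121.40499 now. The away team offers 121.40499 and keeps 1000 − 121.40499 = 878.59501.
Round 1 (the home team proposes): the away team can get 878.59501 next round, worth 0.93 × 878.59501 = 817.0933593 now, so the home team offers 817.0933593, keeping 182.9066407.

182.91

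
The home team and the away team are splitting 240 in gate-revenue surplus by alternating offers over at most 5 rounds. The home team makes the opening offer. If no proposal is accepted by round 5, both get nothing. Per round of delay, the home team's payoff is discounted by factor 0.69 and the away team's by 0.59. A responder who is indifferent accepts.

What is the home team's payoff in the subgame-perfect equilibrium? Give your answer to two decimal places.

By backward induction:
Round 5 (the home team proposes): rejection yields 0 for the away team; the home team offers 0 and keeps 240.
Round 4 (the away team proposes): the home team can get 240 next round, worth 0.69 × 240 = 165.6 now, so the away team offers 165.6, keeping 74.4.
Round 3 (the home team proposes): the away team can get 74.4 next round, worth 0.59 × 74.4 = 43.896 now; the home team offers that and keeps 196.104.
Round 2 (the away team proposes): the home team can get 196.104 next round, worth 0.69 × 196.104 = 135.31176 now, so the away team offers 135.31176, keeping 104.68824.
Round 1 (the home team proposes): the away team can get 104.68824 next round, worth 0.59 × 104.68824 = 61.7660616 now; the home team offers that and keeps 178.2339384.

178.23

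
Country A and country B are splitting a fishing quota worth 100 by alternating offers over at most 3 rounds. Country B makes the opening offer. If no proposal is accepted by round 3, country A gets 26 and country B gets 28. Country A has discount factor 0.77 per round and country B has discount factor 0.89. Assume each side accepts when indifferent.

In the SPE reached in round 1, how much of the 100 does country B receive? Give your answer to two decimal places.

Round 3 (country B proposes): country A gets 26 if talks fail, so country B offers 26 and keeps 74.
Round 2 (country A proposes): country B can get 74 next round, worth 0.89 × 74 = 65.86 now, so country A offers 65.86, keeping 34.14.
Round 1 (country B proposes): country A can get 34.14 next round, worth 0.77 × 34.14 = 26.2878 now; country B offers that and keeps 73.7122.

73.71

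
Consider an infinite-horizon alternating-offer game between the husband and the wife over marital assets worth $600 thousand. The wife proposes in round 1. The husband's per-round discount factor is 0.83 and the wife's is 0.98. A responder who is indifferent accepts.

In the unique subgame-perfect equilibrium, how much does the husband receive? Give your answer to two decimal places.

53.38

When the wife proposes, the husband accepts any offer worth at least 0.83 times what the husband would get by proposing next round; and vice versa.
This gives x = 600 − 0.83y and y = 600 − 0.98x, where x and y are each side's share when it proposes.
Hence (1 − 0.83·0.98)x = 600(1 − 0.83), i.e. 0.1866·x = 102.
x ≈ 546.6238; the husband's share is 600 − x ≈ 53.3762.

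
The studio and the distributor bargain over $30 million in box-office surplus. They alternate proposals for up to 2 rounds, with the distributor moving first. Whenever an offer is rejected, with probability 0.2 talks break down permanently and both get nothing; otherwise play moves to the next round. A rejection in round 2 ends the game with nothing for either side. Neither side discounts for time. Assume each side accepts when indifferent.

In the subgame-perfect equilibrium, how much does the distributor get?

By backward induction:
Round 2 (the studio proposes): rejection yields 0 for the distributor; the studio offers 0 and keeps 30.
Round 1 (the distributor proposes): rejecting gives the studio an expected 0.8 × 30 = 24. The distributor offers 24 and keeps 30 − 24 = 6.

6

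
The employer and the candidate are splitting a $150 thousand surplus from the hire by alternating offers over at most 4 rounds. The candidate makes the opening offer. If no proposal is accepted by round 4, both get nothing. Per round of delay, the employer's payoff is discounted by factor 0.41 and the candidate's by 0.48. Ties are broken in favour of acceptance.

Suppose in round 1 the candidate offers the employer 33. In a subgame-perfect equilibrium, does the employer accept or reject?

Round 4 (the employer proposes): the candidate will accept anything ≥ 0, so the employer offers 0 and keeps 150.
Round 3 (the candidate proposes): the employer can get 150 next round, worth 0.41 × 150 = 61.5 now. The candidate offers 61.5 and keeps 150 − 61.5 = 88.5.
Round 2 (the employer proposes): the candidate can get 88.5 next round, worth 0.48 × 88.5 = 42.48 now; the employer offers that and keeps 107.52.
So by rejecting in round 1, the employer gets 107.52 next round, worth 0.41 × 107.52 = 44.0832 now.
Offer 33 < 44.0832, so the employer rejects.

Reject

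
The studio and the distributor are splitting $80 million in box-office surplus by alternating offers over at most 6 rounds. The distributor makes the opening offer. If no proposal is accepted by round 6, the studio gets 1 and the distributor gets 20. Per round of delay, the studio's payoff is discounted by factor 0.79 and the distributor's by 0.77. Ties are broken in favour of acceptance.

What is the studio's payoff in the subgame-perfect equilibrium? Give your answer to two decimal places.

Round 6 (the studio proposes): the distributor gets 20 if talks fail, so the studio offers 20 and keeps 60.
Round 5 (the distributor proposes): the studio can get 60 next round, worth 0.79 × 60 = 47.4 now. The distributor offers 47.4 and keeps 80 − 47.4 = 32.6.
Round 4 (the studio proposes): the distributor can get 32.6 next round, worth 0.77 × 32.6 = 25.102 now, so the studio offers 25.102, keeping 54.898.
Round 3 (the distributor proposes): the studio can get 54.898 next round, worth 0.79 × 54.898 = 43.36942 now, so the distributor offers 43.36942, keeping 36.63058.
Round 2 (the studio proposes): the distributor can get 36.63058 next round, worth 0.77 × 36.63058 = 28.2055466 now. The studio offers 28.2055466 and keeps 80 − 28.2055466 = 51.7944534.
Round 1 (the distributor proposes): the studio can get 51.7944534 next round, worth 0.79 × 51.7944534 = 40.917618186 now. The distributor offers 40.917618186 and keeps 80 − 40.917618186 = 39.082381814.

40.92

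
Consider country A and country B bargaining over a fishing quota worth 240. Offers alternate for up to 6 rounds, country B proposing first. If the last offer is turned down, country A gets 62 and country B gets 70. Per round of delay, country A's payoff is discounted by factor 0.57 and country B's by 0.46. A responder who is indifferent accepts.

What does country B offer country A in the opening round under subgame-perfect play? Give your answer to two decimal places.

Round 6 (country A proposes): country B gets 70 if talks fail, so country A offers 70 and keeps 170.
Round 5 (country B proposes): country A can get 170 next round, worth 0.57 × 170 = 96.9 now. Country B offers 96.9 and keeps 240 − 96.9 = 143.1.
Round 4 (country A proposes): country B can get 143.1 next round, worth 0.46 × 143.1 = 65.826 now, so country A offers 65.826, keeping 174.174.
Round 3 (country B proposes): country A can get 174.174 next round, worth 0.57 × 174.174 = 99.27918 now. Country B offers 99.27918 and keeps 240 − 99.27918 = 140.72082.
Round 2 (country A proposes): country B can get 140.72082 next round, worth 0.46 × 140.72082 = 64.7315772 now. Country A offers 64.7315772 and keeps 240 − 64.7315772 = 175.2684228.
Round 1 (country B proposes): country A can get 175.2684228 next round, worth 0.57 × 175.2684228 = 99.903000996 now, so country B offers 99.903000996, keeping 140.096999004.

99.90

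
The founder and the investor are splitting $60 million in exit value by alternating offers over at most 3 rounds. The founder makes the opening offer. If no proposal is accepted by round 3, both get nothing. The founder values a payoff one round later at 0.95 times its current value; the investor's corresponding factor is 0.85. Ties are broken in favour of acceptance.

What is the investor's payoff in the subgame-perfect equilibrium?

2.55

By backward induction:
Round 3 (the founder proposes): rejection yields 0 for the investor; the founder offers 0 and keeps 60.
Round 2 (the investor proposes): the founder can get 60 next round, worth 0.95 × 60 = 57 now. The investor offers 57 and keeps 60 − 57 = 3.
Round 1 (the founder proposes): the investor can get 3 next round, worth 0.85 × 3 = 2.55 now, so the founder offers 2.55, keeping 57.45.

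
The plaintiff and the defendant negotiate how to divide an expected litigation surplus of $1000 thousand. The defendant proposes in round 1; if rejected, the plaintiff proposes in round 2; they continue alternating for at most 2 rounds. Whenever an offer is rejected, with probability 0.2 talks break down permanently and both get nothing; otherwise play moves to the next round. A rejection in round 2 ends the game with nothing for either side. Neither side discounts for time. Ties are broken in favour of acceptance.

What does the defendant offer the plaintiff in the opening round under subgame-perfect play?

Round 2 (the plaintiff proposes): rejection yields 0 for the defendant; the plaintiff offers 0 and keeps 1000.
Round 1 (the defendant proposes): rejecting gives the plaintiff an expected 0.8 × 1000 = 800; the defendant offers that and keeps 200.

800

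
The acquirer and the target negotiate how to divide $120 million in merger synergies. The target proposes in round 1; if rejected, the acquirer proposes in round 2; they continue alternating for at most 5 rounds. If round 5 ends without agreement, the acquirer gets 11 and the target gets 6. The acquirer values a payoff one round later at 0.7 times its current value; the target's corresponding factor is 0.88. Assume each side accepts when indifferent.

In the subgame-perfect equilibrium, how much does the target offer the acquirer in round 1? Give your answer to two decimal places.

Solve by backward induction from round 5.
Round 5 (the target proposes): the acquirer gets 11 if talks fail, so the target offers 11 and keeps 109.
Round 4 (the acquirer proposes): the target can get 109 next round, worth 0.88 × 109 = 95.92 now. The acquirer offers 95.92 and keeps 120 − 95.92 = 24.08.
Round 3 (the target proposes): the acquirer can get 24.08 next round, worth 0.7 × 24.08 = 16.856 now; the target offers that and keeps 103.144.
Round 2 (the acquirer proposes): the target can get 103.144 next round, worth 0.88 × 103.144 = 90.76672 now; the acquirer offers that and keeps 29.23328.
Round 1 (the target proposes): the acquirer can get 29.23328 next round, worth 0.7 × 29.23328 = 20.463296 now. The target offers 20.463296 and keeps 120 − 20.463296 = 99.536704.

20.46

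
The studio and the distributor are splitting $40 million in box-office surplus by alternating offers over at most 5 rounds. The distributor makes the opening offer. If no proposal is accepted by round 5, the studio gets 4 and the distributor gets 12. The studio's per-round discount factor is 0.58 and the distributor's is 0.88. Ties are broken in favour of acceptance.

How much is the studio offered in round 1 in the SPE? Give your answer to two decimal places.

Round 5 (the distributor proposes): the studio gets 4 if talks fail, so the distributor offers 4 and keeps 36.
Round 4 (the studio proposes): the distributor can get 36 next round, worth 0.88 × 36 = 31.68 now; the studio offers that and keeps 8.32.
Round 3 (the distributor proposes): the studio can get 8.32 next round, worth 0.58 × 8.32 = 4.8256 now. The distributor offers 4.8256 and keeps 40 − 4.8256 = 35.1744.
Round 2 (the studio proposes): the distributor can get 35.1744 next round, worth 0.88 × 35.1744 = 30.953472 now; the studio offers that and keeps 9.046528.
Round 1 (the distributor proposes): the studio can get 9.046528 next round, worth 0.58 × 9.046528 = 5.24698624 now. The distributor offers 5.24698624 and keeps 40 − 5.24698624 = 34.75301376.

5.25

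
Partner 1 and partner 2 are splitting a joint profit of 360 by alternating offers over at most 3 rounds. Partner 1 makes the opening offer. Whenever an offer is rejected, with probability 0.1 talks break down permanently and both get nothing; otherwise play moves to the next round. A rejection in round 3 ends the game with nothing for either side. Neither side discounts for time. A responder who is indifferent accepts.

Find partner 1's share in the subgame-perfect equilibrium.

By backward induction:
Round 3 (partner 1 proposes): rejection yields 0 for partner 2; partner 1 offers 0 and keeps 360.
Round 2 (partner 2 proposes): rejecting gives partner 1 an expected 0.9 × 360 = 324. Partner 2 offers 324 and keeps 360 − 324 = 36.
Round 1 (partner 1 proposes): rejecting gives partner 2 an expected 0.9 × 36 = 32.4; partner 1 offers that and keeps 327.6.

327.6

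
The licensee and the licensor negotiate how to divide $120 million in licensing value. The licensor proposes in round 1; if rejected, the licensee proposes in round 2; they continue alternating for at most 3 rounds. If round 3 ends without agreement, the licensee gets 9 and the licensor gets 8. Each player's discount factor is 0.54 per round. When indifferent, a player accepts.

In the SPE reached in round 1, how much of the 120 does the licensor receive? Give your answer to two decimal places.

87.57

Round 3 (the licensor proposes): the licensee gets 9 if talks fail, so the licensor offers 9 and keeps 111.
Round 2 (the licensee proposes): the licensor can get 111 next round, worth 0.54 × 111 = 59.94 now, so the licensee offers 59.94, keeping 60.06.
Round 1 (the licensor proposes): the licensee can get 60.06 next round, worth 0.54 × 60.06 = 32.4324 now, so the licensor offers 32.4324, keeping 87.5676.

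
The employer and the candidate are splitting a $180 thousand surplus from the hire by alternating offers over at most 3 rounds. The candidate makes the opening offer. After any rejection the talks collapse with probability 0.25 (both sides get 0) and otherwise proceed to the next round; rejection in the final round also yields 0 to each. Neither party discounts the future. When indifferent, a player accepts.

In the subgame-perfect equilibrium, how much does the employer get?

33.75

Round 3 (the candidate proposes): the employer will accept anything ≥ 0, so the candidate offers 0 and keeps 180.
Round 2 (the employer proposes): rejecting gives the candidate an expected 0.75 × 180 = 135; the employer offers that and keeps 45.
Round 1 (the candidate proposes): rejecting gives the employer an expected 0.75 × 45 = 33.75. The candidate offers 33.75 and keeps 180 − 33.75 = 146.25.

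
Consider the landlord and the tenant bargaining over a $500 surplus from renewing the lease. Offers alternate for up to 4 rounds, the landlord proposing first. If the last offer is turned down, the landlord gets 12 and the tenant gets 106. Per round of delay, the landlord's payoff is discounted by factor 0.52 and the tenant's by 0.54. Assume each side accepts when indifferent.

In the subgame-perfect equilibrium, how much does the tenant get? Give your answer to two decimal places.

203.60

Round 4 (the tenant proposes): the landlord gets 12 if talks fail, so the tenant offers 12 and keeps 488.
Round 3 (the landlord proposes): the tenant can get 488 next round, worth 0.54 × 488 = 263.52 now, so the landlord offers 263.52, keeping 236.48.
Round 2 (the tenant proposes): the landlord can get 236.48 next round, worth 0.52 × 236.48 = 122.9696 now. The tenant offers 122.9696 and keeps 500 − 122.9696 = 377.0304.
Round 1 (the landlord proposes): the tenant can get 377.0304 next round, worth 0.54 × 377.0304 = 203.596416 now. The landlord offers 203.596416 and keeps 500 − 203.596416 = 296.403584.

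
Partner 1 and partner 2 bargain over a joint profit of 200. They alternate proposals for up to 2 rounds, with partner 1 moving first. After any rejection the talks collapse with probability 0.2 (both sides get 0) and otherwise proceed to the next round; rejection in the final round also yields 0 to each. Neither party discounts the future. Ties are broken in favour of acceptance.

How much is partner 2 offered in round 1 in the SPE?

Round 2 (partner 2 proposes): rejection yields 0 for partner 1; partner 2 offers 0 and keeps 200.
Round 1 (partner 1 proposes): rejecting gives partner 2 an expected 0.8 × 200 = 160; partner 1 offers that and keeps 40.

160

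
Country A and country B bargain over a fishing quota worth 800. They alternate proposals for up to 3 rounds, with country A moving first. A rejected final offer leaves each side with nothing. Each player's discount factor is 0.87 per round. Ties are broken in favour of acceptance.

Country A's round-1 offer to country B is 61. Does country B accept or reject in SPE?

Reject

Work out country B's continuation value if the offer is rejected.
Round 3 (country A proposes): rejection yields 0 for country B; country A offers 0 and keeps 800.
Round 2 (country B proposes): country A can get 800 next round, worth 0.87 × 800 = 696 now. Country B offers 696 and keeps 800 − 696 = 104.
So by rejecting in round 1, country B gets 104 next round, worth 0.87 × 104 = 90.48 now.
Offer 61 < 90.48, so country B rejects.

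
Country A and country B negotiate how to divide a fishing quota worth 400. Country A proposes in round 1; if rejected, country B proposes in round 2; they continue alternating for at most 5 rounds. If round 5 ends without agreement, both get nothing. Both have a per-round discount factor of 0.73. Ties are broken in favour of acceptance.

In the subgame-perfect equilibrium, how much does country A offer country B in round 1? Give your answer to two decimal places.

Round 5 (country A proposes): country B will accept anything ≥ 0, so country A offers 0 and keeps 400.
Round 4 (country B proposes): country A can get 400 next round, worth 0.73 × 400 = 292 now; country B offers that and keeps 108.
Round 3 (country A proposes): country B can get 108 next round, worth 0.73 × 108 = 78.84 now. Country A offers 78.84 and keeps 400 − 78.84 = 321.16.
Round 2 (country B proposes): country A can get 321.16 next round, worth 0.73 × 321.16 = 234.4468 now. Country B offers 234.4468 and keeps 400 − 234.4468 = 165.5532.
Round 1 (country A proposes): country B can get 165.5532 next round, worth 0.73 × 165.5532 = 120.853836 now; country A offers that and keeps 279.146164.

120.85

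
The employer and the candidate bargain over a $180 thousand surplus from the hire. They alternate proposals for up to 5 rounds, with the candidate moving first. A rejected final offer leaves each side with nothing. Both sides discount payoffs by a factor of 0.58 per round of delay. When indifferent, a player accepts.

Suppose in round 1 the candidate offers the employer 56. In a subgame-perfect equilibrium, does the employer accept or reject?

Round 5 (the candidate proposes): the employer will accept anything ≥ 0, so the candidate offers 0 and keeps 180.
Round 4 (the employer proposes): the candidate can get 180 next round, worth 0.58 × 180 = 104.4 now. The employer offers 104.4 and keeps 180 − 104.4 = 75.6.
Round 3 (the candidate proposes): the employer can get 75.6 next round, worth 0.58 × 75.6 = 43.848 now. The candidate offers 43.848 and keeps 180 − 43.848 = 136.152.
Round 2 (the employer proposes): the candidate can get 136.152 next round, worth 0.58 × 136.152 = 78.96816 now; the employer offers that and keeps 101.03184.
So by rejecting in round 1, the employer gets 101.03184 next round, worth 0.58 × 101.03184 = 58.5984672 now.
Offer 56 < 58.5984672, so the employer rejects.

Reject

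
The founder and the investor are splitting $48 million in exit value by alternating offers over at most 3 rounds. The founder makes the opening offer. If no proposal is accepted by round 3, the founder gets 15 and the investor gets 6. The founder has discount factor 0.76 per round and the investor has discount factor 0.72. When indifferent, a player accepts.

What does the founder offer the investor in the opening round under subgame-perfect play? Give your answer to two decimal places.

11.58

Round 3 (the founder proposes): the investor gets 6 if talks fail, so the founder offers 6 and keeps 42.
Round 2 (the investor proposes): the founder can get 42 next round, worth 0.76 × 42 = 31.92 now; the investor offers that and keeps 16.08.
Round 1 (the founder proposes): the investor can get 16.08 next round, worth 0.72 × 16.08 = 11.5776 now; the founder offers that and keeps 36.4224.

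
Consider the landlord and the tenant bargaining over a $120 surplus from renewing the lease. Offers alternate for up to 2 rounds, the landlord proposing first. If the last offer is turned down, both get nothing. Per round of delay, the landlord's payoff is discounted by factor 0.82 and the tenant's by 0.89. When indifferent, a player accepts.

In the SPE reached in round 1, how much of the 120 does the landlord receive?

Round 2 (the tenant proposes): rejection yields 0 for the landlord; the tenant offers 0 and keeps 120.
Round 1 (the landlord proposes): the tenant can get 120 next round, worth 0.89 × 120 = 106.8 now, so the landlord offers 106.8, keeping 13.2.

13.2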